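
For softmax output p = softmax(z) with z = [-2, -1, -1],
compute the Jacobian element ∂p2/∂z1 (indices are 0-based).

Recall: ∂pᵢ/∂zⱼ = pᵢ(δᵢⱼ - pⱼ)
∂p2/∂z1 = -0.1784

p = softmax(z) = [0.1554, 0.4223, 0.4223]
p2 = 0.4223, p1 = 0.4223

∂p2/∂z1 = -p2 × p1 = -0.4223 × 0.4223 = -0.1784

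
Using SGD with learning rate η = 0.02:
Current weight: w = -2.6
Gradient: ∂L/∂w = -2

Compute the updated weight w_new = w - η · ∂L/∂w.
w_new = -2.56

w_new = w - η·∂L/∂w = -2.6 - 0.02×(-2) = -2.6 - (-0.04) = -2.56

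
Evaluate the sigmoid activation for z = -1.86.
0.1347

sigmoid(-1.86) = 1/(1 + e^(1.86)) = 1/(1 + 6.424) = 0.1347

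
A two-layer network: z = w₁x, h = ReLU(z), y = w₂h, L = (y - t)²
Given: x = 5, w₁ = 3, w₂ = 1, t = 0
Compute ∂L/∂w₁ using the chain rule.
∂L/∂w₁ = 150

Forward pass:
z = w₁x = 3×5 = 15
h = ReLU(15) = 15
y = w₂h = 1×15 = 15

Backward pass:
∂L/∂y = 2(y - t) = 2(15 - 0) = 30
∂y/∂h = w₂ = 1
∂h/∂z = 1 (ReLU derivative)
∂z/∂w₁ = x = 5

∂L/∂w₁ = 30 × 1 × 1 × 5 = 150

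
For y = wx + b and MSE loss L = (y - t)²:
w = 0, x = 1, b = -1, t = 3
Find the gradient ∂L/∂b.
∂L/∂b = -8

y = wx + b = (0)(1) + -1 = -1
∂L/∂y = 2(y - t) = 2(-1 - 3) = -8
∂y/∂b = 1
∂L/∂b = ∂L/∂y · ∂y/∂b = -8 × 1 = -8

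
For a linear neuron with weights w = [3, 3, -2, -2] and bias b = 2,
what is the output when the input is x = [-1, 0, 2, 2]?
y = -9

y = (3)(-1) + (3)(0) + (-2)(2) + (-2)(2) + 2 = -9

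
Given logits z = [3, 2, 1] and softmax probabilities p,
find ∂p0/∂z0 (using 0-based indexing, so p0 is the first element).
∂p0/∂z0 = 0.2227

p = softmax(z) = [0.6652, 0.2447, 0.09003]
p0 = 0.6652

∂p0/∂z0 = p0(1 - p0) = 0.6652 × (1 - 0.6652) = 0.2227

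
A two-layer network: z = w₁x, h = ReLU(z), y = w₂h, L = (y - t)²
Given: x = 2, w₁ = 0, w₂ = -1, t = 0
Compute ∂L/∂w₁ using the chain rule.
∂L/∂w₁ = 0

Forward pass:
z = w₁x = 0×2 = 0
h = ReLU(0) = 0
y = w₂h = -1×0 = 0

Backward pass:
∂L/∂y = 2(y - t) = 2(0 - 0) = 0
∂y/∂h = w₂ = -1
∂h/∂z = 0 (ReLU derivative)
∂z/∂w₁ = x = 2

∂L/∂w₁ = 0 × -1 × 0 × 2 = 0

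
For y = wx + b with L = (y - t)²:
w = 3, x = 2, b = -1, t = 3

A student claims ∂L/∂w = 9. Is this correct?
Incorrect

y = (3)(2) + -1 = 5
∂L/∂y = 2(y - t) = 2(5 - 3) = 4
∂y/∂w = x = 2
∂L/∂w = 4 × 2 = 8

Claimed value: 9
Incorrect: The correct gradient is 8.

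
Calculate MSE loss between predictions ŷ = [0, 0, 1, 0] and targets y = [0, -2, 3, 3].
MSE = 4.25

MSE = (1/4)((0-0)² + (0--2)² + (1-3)² + (0-3)²) = (1/4)(0 + 4 + 4 + 9) = 4.25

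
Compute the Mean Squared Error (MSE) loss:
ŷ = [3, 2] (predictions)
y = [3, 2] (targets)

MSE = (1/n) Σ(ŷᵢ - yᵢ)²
MSE = 0

MSE = (1/2)((3-3)² + (2-2)²) = (1/2)(0 + 0) = 0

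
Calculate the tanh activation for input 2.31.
0.9805

tanh(2.31) = (e^(2.31) - e^(-2.31))/(e^(2.31) + e^(-2.31)) = 0.9805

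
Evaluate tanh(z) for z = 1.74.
0.9402

tanh(1.74) = (e^(1.74) - e^(-1.74))/(e^(1.74) + e^(-1.74)) = 0.9402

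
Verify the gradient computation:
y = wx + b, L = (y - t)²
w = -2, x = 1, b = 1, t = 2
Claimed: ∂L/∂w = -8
Incorrect

y = (-2)(1) + 1 = -1
∂L/∂y = 2(y - t) = 2(-1 - 2) = -6
∂y/∂w = x = 1
∂L/∂w = -6 × 1 = -6

Claimed value: -8
Incorrect: The correct gradient is -6.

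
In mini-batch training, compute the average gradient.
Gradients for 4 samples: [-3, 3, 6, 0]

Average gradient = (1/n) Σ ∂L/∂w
Average gradient = 1.5

Average = (1/4)(-3 + 3 + 6 + 0) = 6/4 = 1.5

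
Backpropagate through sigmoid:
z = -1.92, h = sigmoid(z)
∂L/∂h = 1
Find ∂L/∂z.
∂L/∂z = 0.1115

σ(-1.92) = 0.1279
σ'(-1.92) = σ(-1.92)(1 - σ(-1.92)) = 0.1279 × 0.8721 = 0.1115
∂L/∂z = ∂L/∂h · σ'(z) = 1 × 0.1115 = 0.1115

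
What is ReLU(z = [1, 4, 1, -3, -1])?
h = [1, 4, 1, 0, 0]

ReLU applied element-wise: max(0,1)=1, max(0,4)=4, max(0,1)=1, max(0,-3)=0, max(0,-1)=0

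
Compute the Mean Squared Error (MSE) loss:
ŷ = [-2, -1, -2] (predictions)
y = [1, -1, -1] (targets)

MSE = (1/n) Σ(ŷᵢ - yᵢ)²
MSE = 3.333

MSE = (1/3)((-2-1)² + (-1--1)² + (-2--1)²) = (1/3)(9 + 0 + 1) = 3.333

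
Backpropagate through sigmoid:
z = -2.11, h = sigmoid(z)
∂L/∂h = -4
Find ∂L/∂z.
∂L/∂z = -0.3857

σ(-2.11) = 0.1081
σ'(-2.11) = σ(-2.11)(1 - σ(-2.11)) = 0.1081 × 0.8919 = 0.09644
∂L/∂z = ∂L/∂h · σ'(z) = -4 × 0.09644 = -0.3857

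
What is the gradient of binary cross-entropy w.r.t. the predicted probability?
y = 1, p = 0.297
∂L/∂p = -3.367

∂L/∂p = -y/p + (1-y)/(1-p) = -1/0.297 + 0 = -3.367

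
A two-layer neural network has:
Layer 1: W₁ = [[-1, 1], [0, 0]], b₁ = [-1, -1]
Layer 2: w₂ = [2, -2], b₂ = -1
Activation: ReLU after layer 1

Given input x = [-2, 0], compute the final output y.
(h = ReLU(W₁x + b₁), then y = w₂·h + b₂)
y = 1

Layer 1 pre-activation: z₁ = [1, -1]
After ReLU: h = [1, 0]
Layer 2 output: y = 2×1 + -2×0 + -1 = 1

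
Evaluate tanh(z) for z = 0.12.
0.1194

tanh(0.12) = (e^(0.12) - e^(-0.12))/(e^(0.12) + e^(-0.12)) = 0.1194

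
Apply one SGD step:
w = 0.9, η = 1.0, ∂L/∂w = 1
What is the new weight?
w_new = -0.1

w_new = w - η·∂L/∂w = 0.9 - 1.0×(1) = 0.9 - (1) = -0.1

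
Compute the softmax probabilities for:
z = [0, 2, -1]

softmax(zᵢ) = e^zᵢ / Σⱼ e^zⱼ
p = [0.1142, 0.8438, 0.042]

exp(z) = [1, 7.389, 0.3679]
Sum = 8.757
p = [0.1142, 0.8438, 0.042]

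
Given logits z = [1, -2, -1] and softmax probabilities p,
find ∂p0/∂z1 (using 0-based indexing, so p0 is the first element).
∂p0/∂z1 = -0.03545

p = softmax(z) = [0.8438, 0.04201, 0.1142]
p0 = 0.8438, p1 = 0.04201

∂p0/∂z1 = -p0 × p1 = -0.8438 × 0.04201 = -0.03545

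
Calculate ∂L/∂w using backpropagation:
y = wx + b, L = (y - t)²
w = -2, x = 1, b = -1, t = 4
∂L/∂w = -14

y = wx + b = (-2)(1) + -1 = -3
∂L/∂y = 2(y - t) = 2(-3 - 4) = -14
∂y/∂w = x = 1
∂L/∂w = ∂L/∂y · ∂y/∂w = -14 × 1 = -14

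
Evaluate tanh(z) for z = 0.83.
0.6805

tanh(0.83) = (e^(0.83) - e^(-0.83))/(e^(0.83) + e^(-0.83)) = 0.6805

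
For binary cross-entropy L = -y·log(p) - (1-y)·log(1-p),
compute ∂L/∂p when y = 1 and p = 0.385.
∂L/∂p = -2.597

∂L/∂p = -y/p + (1-y)/(1-p) = -1/0.385 + 0 = -2.597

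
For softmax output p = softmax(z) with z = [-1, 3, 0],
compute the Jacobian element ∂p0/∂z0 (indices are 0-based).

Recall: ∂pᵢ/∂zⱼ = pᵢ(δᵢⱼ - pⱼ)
∂p0/∂z0 = 0.01685

p = softmax(z) = [0.01715, 0.9362, 0.04661]
p0 = 0.01715

∂p0/∂z0 = p0(1 - p0) = 0.01715 × (1 - 0.01715) = 0.01685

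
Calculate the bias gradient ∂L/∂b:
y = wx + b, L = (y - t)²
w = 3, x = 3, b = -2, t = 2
∂L/∂b = 10

y = wx + b = (3)(3) + -2 = 7
∂L/∂y = 2(y - t) = 2(7 - 2) = 10
∂y/∂b = 1
∂L/∂b = ∂L/∂y · ∂y/∂b = 10 × 1 = 10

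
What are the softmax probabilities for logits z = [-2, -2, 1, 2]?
p = [0.013, 0.013, 0.2619, 0.712]

exp(z) = [0.1353, 0.1353, 2.718, 7.389]
Sum = 10.38
p = [0.013, 0.013, 0.2619, 0.712]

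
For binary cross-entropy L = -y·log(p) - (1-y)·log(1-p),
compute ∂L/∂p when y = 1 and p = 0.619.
∂L/∂p = -1.616

∂L/∂p = -y/p + (1-y)/(1-p) = -1/0.619 + 0 = -1.616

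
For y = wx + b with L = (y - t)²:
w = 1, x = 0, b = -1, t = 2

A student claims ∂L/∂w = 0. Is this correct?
Correct

y = (1)(0) + -1 = -1
∂L/∂y = 2(y - t) = 2(-1 - 2) = -6
∂y/∂w = x = 0
∂L/∂w = -6 × 0 = 0

Claimed value: 0
Correct: The correct gradient is 0.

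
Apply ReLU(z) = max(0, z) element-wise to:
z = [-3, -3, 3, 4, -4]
h = [0, 0, 3, 4, 0]

ReLU applied element-wise: max(0,-3)=0, max(0,-3)=0, max(0,3)=3, max(0,4)=4, max(0,-4)=0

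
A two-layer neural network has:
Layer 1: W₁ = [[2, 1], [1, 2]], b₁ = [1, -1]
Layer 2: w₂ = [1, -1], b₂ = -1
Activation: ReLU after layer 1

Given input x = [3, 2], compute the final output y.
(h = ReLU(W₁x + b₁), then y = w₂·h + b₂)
y = 2

Layer 1 pre-activation: z₁ = [9, 6]
After ReLU: h = [9, 6]
Layer 2 output: y = 1×9 + -1×6 + -1 = 2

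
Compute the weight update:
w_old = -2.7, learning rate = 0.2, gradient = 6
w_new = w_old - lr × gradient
w_new = -3.9

w_new = w - η·∂L/∂w = -2.7 - 0.2×(6) = -2.7 - (1.2) = -3.9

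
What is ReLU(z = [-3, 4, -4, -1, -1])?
h = [0, 4, 0, 0, 0]

ReLU applied element-wise: max(0,-3)=0, max(0,4)=4, max(0,-4)=0, max(0,-1)=0, max(0,-1)=0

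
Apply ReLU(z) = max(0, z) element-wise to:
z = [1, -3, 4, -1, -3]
h = [1, 0, 4, 0, 0]

ReLU applied element-wise: max(0,1)=1, max(0,-3)=0, max(0,4)=4, max(0,-1)=0, max(0,-3)=0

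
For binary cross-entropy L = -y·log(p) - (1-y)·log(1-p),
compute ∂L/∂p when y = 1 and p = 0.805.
∂L/∂p = -1.242

∂L/∂p = -y/p + (1-y)/(1-p) = -1/0.805 + 0 = -1.242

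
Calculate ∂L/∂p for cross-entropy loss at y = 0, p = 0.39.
∂L/∂p = 1.639

∂L/∂p = -y/p + (1-y)/(1-p) = 0 + 1/0.61 = 1.639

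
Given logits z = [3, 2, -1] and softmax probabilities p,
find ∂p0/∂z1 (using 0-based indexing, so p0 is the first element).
∂p0/∂z1 = -0.1915

p = softmax(z) = [0.7214, 0.2654, 0.01321]
p0 = 0.7214, p1 = 0.2654

∂p0/∂z1 = -p0 × p1 = -0.7214 × 0.2654 = -0.1915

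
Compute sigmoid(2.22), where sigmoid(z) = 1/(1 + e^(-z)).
0.902

sigmoid(2.22) = 1/(1 + e^(-2.22)) = 1/(1 + 0.1086) = 0.902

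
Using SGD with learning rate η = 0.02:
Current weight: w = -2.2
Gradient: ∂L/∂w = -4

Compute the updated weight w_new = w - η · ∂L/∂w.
w_new = -2.12

w_new = w - η·∂L/∂w = -2.2 - 0.02×(-4) = -2.2 - (-0.08) = -2.12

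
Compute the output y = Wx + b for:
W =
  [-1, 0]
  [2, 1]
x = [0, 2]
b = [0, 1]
y = [0, 3]

Wx = [-1×0 + 0×2, 2×0 + 1×2]
   = [0, 2]
y = Wx + b = [0 + 0, 2 + 1] = [0, 3]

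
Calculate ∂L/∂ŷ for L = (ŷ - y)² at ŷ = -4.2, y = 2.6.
∂L/∂ŷ = -13.6

∂L/∂ŷ = 2(ŷ - y) = 2(-4.2 - 2.6) = 2(-6.8) = -13.6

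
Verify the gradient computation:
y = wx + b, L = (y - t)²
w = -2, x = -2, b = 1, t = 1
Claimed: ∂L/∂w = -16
Correct

y = (-2)(-2) + 1 = 5
∂L/∂y = 2(y - t) = 2(5 - 1) = 8
∂y/∂w = x = -2
∂L/∂w = 8 × -2 = -16

Claimed value: -16
Correct: The correct gradient is -16.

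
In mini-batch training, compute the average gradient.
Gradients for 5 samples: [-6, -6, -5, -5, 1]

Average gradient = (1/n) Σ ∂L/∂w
Average gradient = -4.2

Average = (1/5)(-6 + -6 + -5 + -5 + 1) = -21/5 = -4.2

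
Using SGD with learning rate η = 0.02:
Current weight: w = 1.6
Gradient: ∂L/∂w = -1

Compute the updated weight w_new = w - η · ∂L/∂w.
w_new = 1.62

w_new = w - η·∂L/∂w = 1.6 - 0.02×(-1) = 1.6 - (-0.02) = 1.62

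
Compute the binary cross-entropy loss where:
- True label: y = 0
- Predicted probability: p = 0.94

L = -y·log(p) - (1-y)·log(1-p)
L = 2.813

L = -0·log(0.94) - 1·log(0.06) = -log(0.06) = 2.813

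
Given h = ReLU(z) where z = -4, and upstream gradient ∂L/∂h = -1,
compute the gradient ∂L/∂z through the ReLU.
∂L/∂z = 0

h = ReLU(-4) = 0
Since z < 0: ∂h/∂z = 0
∂L/∂z = ∂L/∂h · ∂h/∂z = -1 × 0 = 0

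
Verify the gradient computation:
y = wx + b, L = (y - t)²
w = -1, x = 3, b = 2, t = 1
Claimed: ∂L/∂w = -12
Correct

y = (-1)(3) + 2 = -1
∂L/∂y = 2(y - t) = 2(-1 - 1) = -4
∂y/∂w = x = 3
∂L/∂w = -4 × 3 = -12

Claimed value: -12
Correct: The correct gradient is -12.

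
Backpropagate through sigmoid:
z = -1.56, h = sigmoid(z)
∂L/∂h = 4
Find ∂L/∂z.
∂L/∂z = 0.574

σ(-1.56) = 0.1736
σ'(-1.56) = σ(-1.56)(1 - σ(-1.56)) = 0.1736 × 0.8264 = 0.1435
∂L/∂z = ∂L/∂h · σ'(z) = 4 × 0.1435 = 0.574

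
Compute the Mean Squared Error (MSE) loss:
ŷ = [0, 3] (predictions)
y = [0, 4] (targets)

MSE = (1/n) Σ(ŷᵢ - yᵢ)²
MSE = 0.5

MSE = (1/2)((0-0)² + (3-4)²) = (1/2)(0 + 1) = 0.5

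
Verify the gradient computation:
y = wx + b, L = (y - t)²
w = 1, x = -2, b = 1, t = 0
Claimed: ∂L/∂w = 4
Correct

y = (1)(-2) + 1 = -1
∂L/∂y = 2(y - t) = 2(-1 - 0) = -2
∂y/∂w = x = -2
∂L/∂w = -2 × -2 = 4

Claimed value: 4
Correct: The correct gradient is 4.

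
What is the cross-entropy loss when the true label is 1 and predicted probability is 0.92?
L = 0.08338

L = -1·log(0.92) - 0·log(0.08) = -log(0.92) = 0.08338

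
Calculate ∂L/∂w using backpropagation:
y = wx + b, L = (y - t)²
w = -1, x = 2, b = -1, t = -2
∂L/∂w = -4

y = wx + b = (-1)(2) + -1 = -3
∂L/∂y = 2(y - t) = 2(-3 - -2) = -2
∂y/∂w = x = 2
∂L/∂w = ∂L/∂y · ∂y/∂w = -2 × 2 = -4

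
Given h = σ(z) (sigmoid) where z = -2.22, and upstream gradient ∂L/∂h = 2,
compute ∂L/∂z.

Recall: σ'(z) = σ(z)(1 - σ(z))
∂L/∂z = 0.1767

σ(-2.22) = 0.09797
σ'(-2.22) = σ(-2.22)(1 - σ(-2.22)) = 0.09797 × 0.902 = 0.08837
∂L/∂z = ∂L/∂h · σ'(z) = 2 × 0.08837 = 0.1767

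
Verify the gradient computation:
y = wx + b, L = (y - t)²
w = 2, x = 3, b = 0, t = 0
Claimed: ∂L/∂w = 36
Correct

y = (2)(3) + 0 = 6
∂L/∂y = 2(y - t) = 2(6 - 0) = 12
∂y/∂w = x = 3
∂L/∂w = 12 × 3 = 36

Claimed value: 36
Correct: The correct gradient is 36.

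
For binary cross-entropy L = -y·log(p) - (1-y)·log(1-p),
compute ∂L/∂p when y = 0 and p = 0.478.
∂L/∂p = 1.916

∂L/∂p = -y/p + (1-y)/(1-p) = 0 + 1/0.522 = 1.916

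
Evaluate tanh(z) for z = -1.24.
-0.8455

tanh(-1.24) = (e^(-1.24) - e^(1.24))/(e^(-1.24) + e^(1.24)) = -0.8455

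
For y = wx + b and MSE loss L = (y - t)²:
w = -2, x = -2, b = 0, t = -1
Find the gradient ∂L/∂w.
∂L/∂w = -20

y = wx + b = (-2)(-2) + 0 = 4
∂L/∂y = 2(y - t) = 2(4 - -1) = 10
∂y/∂w = x = -2
∂L/∂w = ∂L/∂y · ∂y/∂w = 10 × -2 = -20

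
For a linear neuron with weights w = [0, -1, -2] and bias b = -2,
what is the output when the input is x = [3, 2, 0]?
y = -4

y = (0)(3) + (-1)(2) + (-2)(0) + -2 = -4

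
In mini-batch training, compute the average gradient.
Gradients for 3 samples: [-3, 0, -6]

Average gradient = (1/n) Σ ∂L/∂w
Average gradient = -3

Average = (1/3)(-3 + 0 + -6) = -9/3 = -3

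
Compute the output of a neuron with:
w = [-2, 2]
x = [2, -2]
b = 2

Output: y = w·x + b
y = -6

y = (-2)(2) + (2)(-2) + 2 = -6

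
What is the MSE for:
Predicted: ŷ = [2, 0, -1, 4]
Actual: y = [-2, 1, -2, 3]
MSE = 4.75

MSE = (1/4)((2--2)² + (0-1)² + (-1--2)² + (4-3)²) = (1/4)(16 + 1 + 1 + 1) = 4.75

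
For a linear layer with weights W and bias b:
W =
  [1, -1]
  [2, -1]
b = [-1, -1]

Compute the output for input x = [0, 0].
y = [-1, -1]

Wx = [1×0 + -1×0, 2×0 + -1×0]
   = [0, 0]
y = Wx + b = [0 + -1, 0 + -1] = [-1, -1]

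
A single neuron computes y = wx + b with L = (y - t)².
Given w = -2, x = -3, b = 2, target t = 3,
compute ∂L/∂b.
∂L/∂b = 10

y = wx + b = (-2)(-3) + 2 = 8
∂L/∂y = 2(y - t) = 2(8 - 3) = 10
∂y/∂b = 1
∂L/∂b = ∂L/∂y · ∂y/∂b = 10 × 1 = 10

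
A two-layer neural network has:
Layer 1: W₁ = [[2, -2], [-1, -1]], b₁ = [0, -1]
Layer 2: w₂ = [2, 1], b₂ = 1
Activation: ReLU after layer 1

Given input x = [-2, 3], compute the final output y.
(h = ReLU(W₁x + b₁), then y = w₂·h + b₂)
y = 1

Layer 1 pre-activation: z₁ = [-10, -2]
After ReLU: h = [0, 0]
Layer 2 output: y = 2×0 + 1×0 + 1 = 1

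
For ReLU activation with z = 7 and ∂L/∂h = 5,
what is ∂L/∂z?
∂L/∂z = 5

h = ReLU(7) = 7
Since z > 0: ∂h/∂z = 1
∂L/∂z = ∂L/∂h · ∂h/∂z = 5 × 1 = 5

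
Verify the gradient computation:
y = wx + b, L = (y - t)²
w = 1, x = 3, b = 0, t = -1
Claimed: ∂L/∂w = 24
Correct

y = (1)(3) + 0 = 3
∂L/∂y = 2(y - t) = 2(3 - -1) = 8
∂y/∂w = x = 3
∂L/∂w = 8 × 3 = 24

Claimed value: 24
Correct: The correct gradient is 24.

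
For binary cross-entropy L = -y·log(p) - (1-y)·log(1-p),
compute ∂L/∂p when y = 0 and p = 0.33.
∂L/∂p = 1.493

∂L/∂p = -y/p + (1-y)/(1-p) = 0 + 1/0.67 = 1.493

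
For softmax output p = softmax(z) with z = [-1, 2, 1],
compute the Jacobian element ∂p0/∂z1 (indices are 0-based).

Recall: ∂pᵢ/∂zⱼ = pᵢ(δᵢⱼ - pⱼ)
∂p0/∂z1 = -0.02477

p = softmax(z) = [0.03512, 0.7054, 0.2595]
p0 = 0.03512, p1 = 0.7054

∂p0/∂z1 = -p0 × p1 = -0.03512 × 0.7054 = -0.02477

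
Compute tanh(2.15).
0.9732

tanh(2.15) = (e^(2.15) - e^(-2.15))/(e^(2.15) + e^(-2.15)) = 0.9732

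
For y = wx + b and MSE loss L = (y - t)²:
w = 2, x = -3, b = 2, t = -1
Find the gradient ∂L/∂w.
∂L/∂w = 18

y = wx + b = (2)(-3) + 2 = -4
∂L/∂y = 2(y - t) = 2(-4 - -1) = -6
∂y/∂w = x = -3
∂L/∂w = ∂L/∂y · ∂y/∂w = -6 × -3 = 18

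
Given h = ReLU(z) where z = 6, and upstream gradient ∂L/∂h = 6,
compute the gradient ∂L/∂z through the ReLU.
∂L/∂z = 6

h = ReLU(6) = 6
Since z > 0: ∂h/∂z = 1
∂L/∂z = ∂L/∂h · ∂h/∂z = 6 × 1 = 6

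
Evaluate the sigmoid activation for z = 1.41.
0.8038

sigmoid(1.41) = 1/(1 + e^(-1.41)) = 1/(1 + 0.2441) = 0.8038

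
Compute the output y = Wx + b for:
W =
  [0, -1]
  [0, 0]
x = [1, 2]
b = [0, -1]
y = [-2, -1]

Wx = [0×1 + -1×2, 0×1 + 0×2]
   = [-2, 0]
y = Wx + b = [-2 + 0, 0 + -1] = [-2, -1]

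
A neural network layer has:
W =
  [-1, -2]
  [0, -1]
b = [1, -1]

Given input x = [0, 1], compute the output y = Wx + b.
y = [-1, -2]

Wx = [-1×0 + -2×1, 0×0 + -1×1]
   = [-2, -1]
y = Wx + b = [-2 + 1, -1 + -1] = [-1, -2]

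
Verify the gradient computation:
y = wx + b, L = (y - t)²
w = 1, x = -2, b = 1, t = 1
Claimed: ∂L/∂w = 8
Correct

y = (1)(-2) + 1 = -1
∂L/∂y = 2(y - t) = 2(-1 - 1) = -4
∂y/∂w = x = -2
∂L/∂w = -4 × -2 = 8

Claimed value: 8
Correct: The correct gradient is 8.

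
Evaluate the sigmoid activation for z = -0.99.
0.2709

sigmoid(-0.99) = 1/(1 + e^(0.99)) = 1/(1 + 2.691) = 0.2709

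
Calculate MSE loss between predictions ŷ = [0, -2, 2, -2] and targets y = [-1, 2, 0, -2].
MSE = 5.25

MSE = (1/4)((0--1)² + (-2-2)² + (2-0)² + (-2--2)²) = (1/4)(1 + 16 + 4 + 0) = 5.25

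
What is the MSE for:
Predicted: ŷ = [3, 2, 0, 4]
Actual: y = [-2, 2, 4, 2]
MSE = 11.25

MSE = (1/4)((3--2)² + (2-2)² + (0-4)² + (4-2)²) = (1/4)(25 + 0 + 16 + 4) = 11.25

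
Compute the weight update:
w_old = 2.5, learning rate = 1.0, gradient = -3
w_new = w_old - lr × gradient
w_new = 5.5

w_new = w - η·∂L/∂w = 2.5 - 1.0×(-3) = 2.5 - (-3) = 5.5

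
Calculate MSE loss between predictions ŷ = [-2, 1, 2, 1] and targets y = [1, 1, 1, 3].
MSE = 3.5

MSE = (1/4)((-2-1)² + (1-1)² + (2-1)² + (1-3)²) = (1/4)(9 + 0 + 1 + 4) = 3.5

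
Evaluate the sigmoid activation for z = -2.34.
0.08786

sigmoid(-2.34) = 1/(1 + e^(2.34)) = 1/(1 + 10.38) = 0.08786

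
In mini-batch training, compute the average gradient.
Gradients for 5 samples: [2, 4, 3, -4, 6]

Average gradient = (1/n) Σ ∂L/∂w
Average gradient = 2.2

Average = (1/5)(2 + 4 + 3 + -4 + 6) = 11/5 = 2.2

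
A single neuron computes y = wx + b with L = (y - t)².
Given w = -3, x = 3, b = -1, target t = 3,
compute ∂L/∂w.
∂L/∂w = -78

y = wx + b = (-3)(3) + -1 = -10
∂L/∂y = 2(y - t) = 2(-10 - 3) = -26
∂y/∂w = x = 3
∂L/∂w = ∂L/∂y · ∂y/∂w = -26 × 3 = -78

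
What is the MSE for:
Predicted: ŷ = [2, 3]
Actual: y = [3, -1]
MSE = 8.5

MSE = (1/2)((2-3)² + (3--1)²) = (1/2)(1 + 16) = 8.5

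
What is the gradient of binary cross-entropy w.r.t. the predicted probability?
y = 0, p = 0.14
∂L/∂p = 1.163

∂L/∂p = -y/p + (1-y)/(1-p) = 0 + 1/0.86 = 1.163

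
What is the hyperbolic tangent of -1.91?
-0.9571

tanh(-1.91) = (e^(-1.91) - e^(1.91))/(e^(-1.91) + e^(1.91)) = -0.9571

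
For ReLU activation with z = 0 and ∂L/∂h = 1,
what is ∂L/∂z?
∂L/∂z = 0

h = ReLU(0) = 0
At z = 0: ∂h/∂z = 0 (by convention)
∂L/∂z = ∂L/∂h · ∂h/∂z = 1 × 0 = 0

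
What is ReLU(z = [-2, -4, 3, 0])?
h = [0, 0, 3, 0]

ReLU applied element-wise: max(0,-2)=0, max(0,-4)=0, max(0,3)=3, max(0,0)=0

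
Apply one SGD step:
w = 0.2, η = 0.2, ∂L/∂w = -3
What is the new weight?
w_new = 0.8

w_new = w - η·∂L/∂w = 0.2 - 0.2×(-3) = 0.2 - (-0.6) = 0.8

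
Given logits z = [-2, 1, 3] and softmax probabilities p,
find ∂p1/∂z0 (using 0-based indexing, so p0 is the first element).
∂p1/∂z0 = -0.0006991

p = softmax(z) = [0.0059, 0.1185, 0.8756]
p1 = 0.1185, p0 = 0.0059

∂p1/∂z0 = -p1 × p0 = -0.1185 × 0.0059 = -0.0006991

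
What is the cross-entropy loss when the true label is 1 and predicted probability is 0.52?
L = 0.6539

L = -1·log(0.52) - 0·log(0.48) = -log(0.52) = 0.6539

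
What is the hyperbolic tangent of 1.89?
0.9554

tanh(1.89) = (e^(1.89) - e^(-1.89))/(e^(1.89) + e^(-1.89)) = 0.9554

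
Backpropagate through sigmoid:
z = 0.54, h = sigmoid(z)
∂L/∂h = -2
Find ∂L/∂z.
∂L/∂z = -0.4653

σ(0.54) = 0.6318
σ'(0.54) = σ(0.54)(1 - σ(0.54)) = 0.6318 × 0.3682 = 0.2326
∂L/∂z = ∂L/∂h · σ'(z) = -2 × 0.2326 = -0.4653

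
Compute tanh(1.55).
0.9138

tanh(1.55) = (e^(1.55) - e^(-1.55))/(e^(1.55) + e^(-1.55)) = 0.9138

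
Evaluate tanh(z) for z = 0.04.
0.03998

tanh(0.04) = (e^(0.04) - e^(-0.04))/(e^(0.04) + e^(-0.04)) = 0.03998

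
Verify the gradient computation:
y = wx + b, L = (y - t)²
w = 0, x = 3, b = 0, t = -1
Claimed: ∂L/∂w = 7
Incorrect

y = (0)(3) + 0 = 0
∂L/∂y = 2(y - t) = 2(0 - -1) = 2
∂y/∂w = x = 3
∂L/∂w = 2 × 3 = 6

Claimed value: 7
Incorrect: The correct gradient is 6.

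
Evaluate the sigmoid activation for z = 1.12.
0.754

sigmoid(1.12) = 1/(1 + e^(-1.12)) = 1/(1 + 0.3263) = 0.754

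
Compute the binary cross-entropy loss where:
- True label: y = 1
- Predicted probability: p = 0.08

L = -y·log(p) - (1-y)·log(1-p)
L = 2.526

L = -1·log(0.08) - 0·log(0.92) = -log(0.08) = 2.526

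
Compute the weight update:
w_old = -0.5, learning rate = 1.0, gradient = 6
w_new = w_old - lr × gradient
w_new = -6.5

w_new = w - η·∂L/∂w = -0.5 - 1.0×(6) = -0.5 - (6) = -6.5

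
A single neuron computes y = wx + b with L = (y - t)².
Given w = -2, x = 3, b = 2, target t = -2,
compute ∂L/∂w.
∂L/∂w = -12

y = wx + b = (-2)(3) + 2 = -4
∂L/∂y = 2(y - t) = 2(-4 - -2) = -4
∂y/∂w = x = 3
∂L/∂w = ∂L/∂y · ∂y/∂w = -4 × 3 = -12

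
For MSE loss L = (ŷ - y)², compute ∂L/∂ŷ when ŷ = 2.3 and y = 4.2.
∂L/∂ŷ = -3.8

∂L/∂ŷ = 2(ŷ - y) = 2(2.3 - 4.2) = 2(-1.9) = -3.8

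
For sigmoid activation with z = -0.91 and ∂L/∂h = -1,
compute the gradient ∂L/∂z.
∂L/∂z = -0.2046

σ(-0.91) = 0.287
σ'(-0.91) = σ(-0.91)(1 - σ(-0.91)) = 0.287 × 0.713 = 0.2046
∂L/∂z = ∂L/∂h · σ'(z) = -1 × 0.2046 = -0.2046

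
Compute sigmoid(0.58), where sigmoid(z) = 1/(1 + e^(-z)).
0.6411

sigmoid(0.58) = 1/(1 + e^(-0.58)) = 1/(1 + 0.5599) = 0.6411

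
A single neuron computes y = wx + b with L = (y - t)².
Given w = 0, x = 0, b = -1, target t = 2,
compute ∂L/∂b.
∂L/∂b = -6

y = wx + b = (0)(0) + -1 = -1
∂L/∂y = 2(y - t) = 2(-1 - 2) = -6
∂y/∂b = 1
∂L/∂b = ∂L/∂y · ∂y/∂b = -6 × 1 = -6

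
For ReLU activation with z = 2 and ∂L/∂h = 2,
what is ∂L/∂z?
∂L/∂z = 2

h = ReLU(2) = 2
Since z > 0: ∂h/∂z = 1
∂L/∂z = ∂L/∂h · ∂h/∂z = 2 × 1 = 2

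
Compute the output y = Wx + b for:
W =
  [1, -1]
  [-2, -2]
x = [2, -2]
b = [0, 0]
y = [4, 0]

Wx = [1×2 + -1×-2, -2×2 + -2×-2]
   = [4, 0]
y = Wx + b = [4 + 0, 0 + 0] = [4, 0]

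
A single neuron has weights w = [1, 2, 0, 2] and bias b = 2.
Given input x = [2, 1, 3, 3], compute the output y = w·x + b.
y = 12

y = (1)(2) + (2)(1) + (0)(3) + (2)(3) + 2 = 12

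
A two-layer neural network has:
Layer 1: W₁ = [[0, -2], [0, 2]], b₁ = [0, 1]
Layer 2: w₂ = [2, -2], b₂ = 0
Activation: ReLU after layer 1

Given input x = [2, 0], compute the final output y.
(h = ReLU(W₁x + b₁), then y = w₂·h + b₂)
y = -2

Layer 1 pre-activation: z₁ = [0, 1]
After ReLU: h = [0, 1]
Layer 2 output: y = 2×0 + -2×1 + 0 = -2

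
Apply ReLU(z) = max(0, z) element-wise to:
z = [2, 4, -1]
h = [2, 4, 0]

ReLU applied element-wise: max(0,2)=2, max(0,4)=4, max(0,-1)=0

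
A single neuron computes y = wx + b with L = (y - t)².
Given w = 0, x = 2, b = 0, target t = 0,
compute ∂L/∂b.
∂L/∂b = 0

y = wx + b = (0)(2) + 0 = 0
∂L/∂y = 2(y - t) = 2(0 - 0) = 0
∂y/∂b = 1
∂L/∂b = ∂L/∂y · ∂y/∂b = 0 × 1 = 0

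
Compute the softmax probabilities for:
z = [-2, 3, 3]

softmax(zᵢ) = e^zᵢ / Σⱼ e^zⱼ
p = [0.0034, 0.4983, 0.4983]

exp(z) = [0.1353, 20.09, 20.09]
Sum = 40.31
p = [0.0034, 0.4983, 0.4983]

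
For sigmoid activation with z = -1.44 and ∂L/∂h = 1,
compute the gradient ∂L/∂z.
∂L/∂z = 0.1549

σ(-1.44) = 0.1915
σ'(-1.44) = σ(-1.44)(1 - σ(-1.44)) = 0.1915 × 0.8085 = 0.1549
∂L/∂z = ∂L/∂h · σ'(z) = 1 × 0.1549 = 0.1549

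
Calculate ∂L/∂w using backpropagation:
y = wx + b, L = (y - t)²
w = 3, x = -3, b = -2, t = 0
∂L/∂w = 66

y = wx + b = (3)(-3) + -2 = -11
∂L/∂y = 2(y - t) = 2(-11 - 0) = -22
∂y/∂w = x = -3
∂L/∂w = ∂L/∂y · ∂y/∂w = -22 × -3 = 66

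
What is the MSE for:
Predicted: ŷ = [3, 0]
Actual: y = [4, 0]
MSE = 0.5

MSE = (1/2)((3-4)² + (0-0)²) = (1/2)(1 + 0) = 0.5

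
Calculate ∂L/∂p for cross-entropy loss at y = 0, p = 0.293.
∂L/∂p = 1.414

∂L/∂p = -y/p + (1-y)/(1-p) = 0 + 1/0.707 = 1.414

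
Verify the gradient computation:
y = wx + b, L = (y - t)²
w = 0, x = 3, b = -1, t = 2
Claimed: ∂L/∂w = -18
Correct

y = (0)(3) + -1 = -1
∂L/∂y = 2(y - t) = 2(-1 - 2) = -6
∂y/∂w = x = 3
∂L/∂w = -6 × 3 = -18

Claimed value: -18
Correct: The correct gradient is -18.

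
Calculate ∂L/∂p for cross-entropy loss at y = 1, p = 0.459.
∂L/∂p = -2.179

∂L/∂p = -y/p + (1-y)/(1-p) = -1/0.459 + 0 = -2.179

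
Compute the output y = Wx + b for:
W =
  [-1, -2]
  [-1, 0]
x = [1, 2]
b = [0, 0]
y = [-5, -1]

Wx = [-1×1 + -2×2, -1×1 + 0×2]
   = [-5, -1]
y = Wx + b = [-5 + 0, -1 + 0] = [-5, -1]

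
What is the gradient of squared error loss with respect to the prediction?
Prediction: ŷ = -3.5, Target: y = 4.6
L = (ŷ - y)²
∂L/∂ŷ = -16.2

∂L/∂ŷ = 2(ŷ - y) = 2(-3.5 - 4.6) = 2(-8.1) = -16.2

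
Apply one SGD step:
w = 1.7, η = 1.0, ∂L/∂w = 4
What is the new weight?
w_new = -2.3

w_new = w - η·∂L/∂w = 1.7 - 1.0×(4) = 1.7 - (4) = -2.3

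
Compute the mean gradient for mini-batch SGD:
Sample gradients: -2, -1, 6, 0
Average gradient = 0.75

Average = (1/4)(-2 + -1 + 6 + 0) = 3/4 = 0.75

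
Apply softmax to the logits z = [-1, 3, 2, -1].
p = [0.013, 0.712, 0.2619, 0.013]

exp(z) = [0.3679, 20.09, 7.389, 0.3679]
Sum = 28.21
p = [0.013, 0.712, 0.2619, 0.013]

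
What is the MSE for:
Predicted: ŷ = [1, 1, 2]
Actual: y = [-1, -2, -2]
MSE = 9.667

MSE = (1/3)((1--1)² + (1--2)² + (2--2)²) = (1/3)(4 + 9 + 16) = 9.667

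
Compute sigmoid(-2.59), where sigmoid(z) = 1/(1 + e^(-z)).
0.06978

sigmoid(-2.59) = 1/(1 + e^(2.59)) = 1/(1 + 13.33) = 0.06978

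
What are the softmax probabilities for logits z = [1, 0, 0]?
p = [0.5761, 0.2119, 0.2119]

exp(z) = [2.718, 1, 1]
Sum = 4.718
p = [0.5761, 0.2119, 0.2119]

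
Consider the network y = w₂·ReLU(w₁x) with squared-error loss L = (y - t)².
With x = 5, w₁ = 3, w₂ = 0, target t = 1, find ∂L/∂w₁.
∂L/∂w₁ = 0

Forward pass:
z = w₁x = 3×5 = 15
h = ReLU(15) = 15
y = w₂h = 0×15 = 0

Backward pass:
∂L/∂y = 2(y - t) = 2(0 - 1) = -2
∂y/∂h = w₂ = 0
∂h/∂z = 1 (ReLU derivative)
∂z/∂w₁ = x = 5

∂L/∂w₁ = -2 × 0 × 1 × 5 = 0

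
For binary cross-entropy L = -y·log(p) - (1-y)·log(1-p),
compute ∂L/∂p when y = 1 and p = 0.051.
∂L/∂p = -19.61

∂L/∂p = -y/p + (1-y)/(1-p) = -1/0.051 + 0 = -19.61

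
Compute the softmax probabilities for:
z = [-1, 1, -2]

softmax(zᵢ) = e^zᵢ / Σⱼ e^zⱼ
p = [0.1142, 0.8438, 0.042]

exp(z) = [0.3679, 2.718, 0.1353]
Sum = 3.221
p = [0.1142, 0.8438, 0.042]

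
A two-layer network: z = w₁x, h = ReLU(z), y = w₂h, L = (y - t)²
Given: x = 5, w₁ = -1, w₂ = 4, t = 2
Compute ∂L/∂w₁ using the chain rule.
∂L/∂w₁ = 0

Forward pass:
z = w₁x = -1×5 = -5
h = ReLU(-5) = 0
y = w₂h = 4×0 = 0

Backward pass:
∂L/∂y = 2(y - t) = 2(0 - 2) = -4
∂y/∂h = w₂ = 4
∂h/∂z = 0 (ReLU derivative)
∂z/∂w₁ = x = 5

∂L/∂w₁ = -4 × 4 × 0 × 5 = 0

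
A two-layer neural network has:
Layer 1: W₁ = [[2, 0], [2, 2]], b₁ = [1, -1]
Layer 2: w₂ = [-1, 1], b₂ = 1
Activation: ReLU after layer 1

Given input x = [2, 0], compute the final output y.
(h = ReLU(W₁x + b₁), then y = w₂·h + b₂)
y = -1

Layer 1 pre-activation: z₁ = [5, 3]
After ReLU: h = [5, 3]
Layer 2 output: y = -1×5 + 1×3 + 1 = -1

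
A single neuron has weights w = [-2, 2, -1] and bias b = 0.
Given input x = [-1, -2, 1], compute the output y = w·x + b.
y = -3

y = (-2)(-1) + (2)(-2) + (-1)(1) + 0 = -3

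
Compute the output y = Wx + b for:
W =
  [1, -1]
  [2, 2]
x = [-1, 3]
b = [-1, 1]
y = [-5, 5]

Wx = [1×-1 + -1×3, 2×-1 + 2×3]
   = [-4, 4]
y = Wx + b = [-4 + -1, 4 + 1] = [-5, 5]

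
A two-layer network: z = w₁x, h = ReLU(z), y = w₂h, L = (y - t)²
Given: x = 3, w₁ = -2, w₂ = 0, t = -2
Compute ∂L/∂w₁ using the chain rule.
∂L/∂w₁ = 0

Forward pass:
z = w₁x = -2×3 = -6
h = ReLU(-6) = 0
y = w₂h = 0×0 = 0

Backward pass:
∂L/∂y = 2(y - t) = 2(0 - -2) = 4
∂y/∂h = w₂ = 0
∂h/∂z = 0 (ReLU derivative)
∂z/∂w₁ = x = 3

∂L/∂w₁ = 4 × 0 × 0 × 3 = 0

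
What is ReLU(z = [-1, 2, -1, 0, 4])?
h = [0, 2, 0, 0, 4]

ReLU applied element-wise: max(0,-1)=0, max(0,2)=2, max(0,-1)=0, max(0,0)=0, max(0,4)=4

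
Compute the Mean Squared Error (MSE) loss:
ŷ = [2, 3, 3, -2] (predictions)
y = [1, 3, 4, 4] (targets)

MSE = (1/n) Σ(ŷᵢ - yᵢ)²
MSE = 9.5

MSE = (1/4)((2-1)² + (3-3)² + (3-4)² + (-2-4)²) = (1/4)(1 + 0 + 1 + 36) = 9.5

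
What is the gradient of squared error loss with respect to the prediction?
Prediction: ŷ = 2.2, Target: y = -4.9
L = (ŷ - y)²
∂L/∂ŷ = 14.2

∂L/∂ŷ = 2(ŷ - y) = 2(2.2 - -4.9) = 2(7.1) = 14.2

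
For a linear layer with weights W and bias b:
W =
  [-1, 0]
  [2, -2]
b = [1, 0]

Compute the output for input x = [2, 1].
y = [-1, 2]

Wx = [-1×2 + 0×1, 2×2 + -2×1]
   = [-2, 2]
y = Wx + b = [-2 + 1, 2 + 0] = [-1, 2]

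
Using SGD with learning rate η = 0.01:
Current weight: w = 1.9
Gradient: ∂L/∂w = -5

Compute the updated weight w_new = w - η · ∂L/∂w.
w_new = 1.95

w_new = w - η·∂L/∂w = 1.9 - 0.01×(-5) = 1.9 - (-0.05) = 1.95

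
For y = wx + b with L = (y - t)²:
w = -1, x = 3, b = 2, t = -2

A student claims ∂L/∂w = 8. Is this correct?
Incorrect

y = (-1)(3) + 2 = -1
∂L/∂y = 2(y - t) = 2(-1 - -2) = 2
∂y/∂w = x = 3
∂L/∂w = 2 × 3 = 6

Claimed value: 8
Incorrect: The correct gradient is 6.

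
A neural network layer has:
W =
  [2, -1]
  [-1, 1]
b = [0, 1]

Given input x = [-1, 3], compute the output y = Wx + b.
y = [-5, 5]

Wx = [2×-1 + -1×3, -1×-1 + 1×3]
   = [-5, 4]
y = Wx + b = [-5 + 0, 4 + 1] = [-5, 5]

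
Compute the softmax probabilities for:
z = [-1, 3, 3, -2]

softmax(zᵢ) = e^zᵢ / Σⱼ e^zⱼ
p = [0.009, 0.4938, 0.4938, 0.0033]

exp(z) = [0.3679, 20.09, 20.09, 0.1353]
Sum = 40.67
p = [0.009, 0.4938, 0.4938, 0.0033]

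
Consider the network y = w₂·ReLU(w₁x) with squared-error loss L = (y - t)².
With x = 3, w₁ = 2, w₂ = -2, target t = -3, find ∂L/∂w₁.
∂L/∂w₁ = 108

Forward pass:
z = w₁x = 2×3 = 6
h = ReLU(6) = 6
y = w₂h = -2×6 = -12

Backward pass:
∂L/∂y = 2(y - t) = 2(-12 - -3) = -18
∂y/∂h = w₂ = -2
∂h/∂z = 1 (ReLU derivative)
∂z/∂w₁ = x = 3

∂L/∂w₁ = -18 × -2 × 1 × 3 = 108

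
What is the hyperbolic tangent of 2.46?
0.9855

tanh(2.46) = (e^(2.46) - e^(-2.46))/(e^(2.46) + e^(-2.46)) = 0.9855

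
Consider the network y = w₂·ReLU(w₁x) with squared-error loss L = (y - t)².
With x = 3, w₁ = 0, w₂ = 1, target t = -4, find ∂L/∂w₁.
∂L/∂w₁ = 0

Forward pass:
z = w₁x = 0×3 = 0
h = ReLU(0) = 0
y = w₂h = 1×0 = 0

Backward pass:
∂L/∂y = 2(y - t) = 2(0 - -4) = 8
∂y/∂h = w₂ = 1
∂h/∂z = 0 (ReLU derivative)
∂z/∂w₁ = x = 3

∂L/∂w₁ = 8 × 1 × 0 × 3 = 0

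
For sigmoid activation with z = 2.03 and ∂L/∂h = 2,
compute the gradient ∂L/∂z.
∂L/∂z = 0.2052

σ(2.03) = 0.8839
σ'(2.03) = σ(2.03)(1 - σ(2.03)) = 0.8839 × 0.1161 = 0.1026
∂L/∂z = ∂L/∂h · σ'(z) = 2 × 0.1026 = 0.2052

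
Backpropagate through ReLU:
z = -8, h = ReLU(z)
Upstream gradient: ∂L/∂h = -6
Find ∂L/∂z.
∂L/∂z = 0

h = ReLU(-8) = 0
Since z < 0: ∂h/∂z = 0
∂L/∂z = ∂L/∂h · ∂h/∂z = -6 × 0 = 0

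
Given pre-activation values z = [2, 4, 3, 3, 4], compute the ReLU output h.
h = [2, 4, 3, 3, 4]

ReLU applied element-wise: max(0,2)=2, max(0,4)=4, max(0,3)=3, max(0,3)=3, max(0,4)=4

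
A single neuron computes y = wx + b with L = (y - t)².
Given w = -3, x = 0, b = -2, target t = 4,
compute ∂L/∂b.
∂L/∂b = -12

y = wx + b = (-3)(0) + -2 = -2
∂L/∂y = 2(y - t) = 2(-2 - 4) = -12
∂y/∂b = 1
∂L/∂b = ∂L/∂y · ∂y/∂b = -12 × 1 = -12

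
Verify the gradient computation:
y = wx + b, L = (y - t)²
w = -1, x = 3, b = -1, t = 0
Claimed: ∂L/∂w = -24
Correct

y = (-1)(3) + -1 = -4
∂L/∂y = 2(y - t) = 2(-4 - 0) = -8
∂y/∂w = x = 3
∂L/∂w = -8 × 3 = -24

Claimed value: -24
Correct: The correct gradient is -24.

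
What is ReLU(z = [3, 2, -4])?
h = [3, 2, 0]

ReLU applied element-wise: max(0,3)=3, max(0,2)=2, max(0,-4)=0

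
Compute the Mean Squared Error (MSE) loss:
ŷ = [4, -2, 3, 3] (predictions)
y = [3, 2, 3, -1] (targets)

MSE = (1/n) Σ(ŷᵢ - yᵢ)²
MSE = 8.25

MSE = (1/4)((4-3)² + (-2-2)² + (3-3)² + (3--1)²) = (1/4)(1 + 16 + 0 + 16) = 8.25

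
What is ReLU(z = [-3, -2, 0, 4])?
h = [0, 0, 0, 4]

ReLU applied element-wise: max(0,-3)=0, max(0,-2)=0, max(0,0)=0, max(0,4)=4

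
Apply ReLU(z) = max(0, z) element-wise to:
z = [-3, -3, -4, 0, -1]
h = [0, 0, 0, 0, 0]

ReLU applied element-wise: max(0,-3)=0, max(0,-3)=0, max(0,-4)=0, max(0,0)=0, max(0,-1)=0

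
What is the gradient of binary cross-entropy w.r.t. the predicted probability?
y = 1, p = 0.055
∂L/∂p = -18.18

∂L/∂p = -y/p + (1-y)/(1-p) = -1/0.055 + 0 = -18.18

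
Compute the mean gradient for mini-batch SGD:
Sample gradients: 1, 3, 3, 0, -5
Average gradient = 0.4

Average = (1/5)(1 + 3 + 3 + 0 + -5) = 2/5 = 0.4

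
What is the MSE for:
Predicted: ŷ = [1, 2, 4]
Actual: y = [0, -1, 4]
MSE = 3.333

MSE = (1/3)((1-0)² + (2--1)² + (4-4)²) = (1/3)(1 + 9 + 0) = 3.333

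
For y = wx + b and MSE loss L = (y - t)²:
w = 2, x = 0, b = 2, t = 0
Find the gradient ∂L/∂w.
∂L/∂w = 0

y = wx + b = (2)(0) + 2 = 2
∂L/∂y = 2(y - t) = 2(2 - 0) = 4
∂y/∂w = x = 0
∂L/∂w = ∂L/∂y · ∂y/∂w = 4 × 0 = 0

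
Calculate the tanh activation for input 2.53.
0.9874

tanh(2.53) = (e^(2.53) - e^(-2.53))/(e^(2.53) + e^(-2.53)) = 0.9874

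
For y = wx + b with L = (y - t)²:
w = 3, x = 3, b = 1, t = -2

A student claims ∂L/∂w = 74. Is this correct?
Incorrect

y = (3)(3) + 1 = 10
∂L/∂y = 2(y - t) = 2(10 - -2) = 24
∂y/∂w = x = 3
∂L/∂w = 24 × 3 = 72

Claimed value: 74
Incorrect: The correct gradient is 72.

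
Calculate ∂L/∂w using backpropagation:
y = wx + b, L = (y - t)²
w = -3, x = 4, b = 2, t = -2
∂L/∂w = -64

y = wx + b = (-3)(4) + 2 = -10
∂L/∂y = 2(y - t) = 2(-10 - -2) = -16
∂y/∂w = x = 4
∂L/∂w = ∂L/∂y · ∂y/∂w = -16 × 4 = -64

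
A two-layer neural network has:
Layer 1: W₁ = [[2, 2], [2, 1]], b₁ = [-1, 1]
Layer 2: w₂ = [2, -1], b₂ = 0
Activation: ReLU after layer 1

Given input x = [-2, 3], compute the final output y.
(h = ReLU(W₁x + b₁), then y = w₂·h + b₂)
y = 2

Layer 1 pre-activation: z₁ = [1, 0]
After ReLU: h = [1, 0]
Layer 2 output: y = 2×1 + -1×0 + 0 = 2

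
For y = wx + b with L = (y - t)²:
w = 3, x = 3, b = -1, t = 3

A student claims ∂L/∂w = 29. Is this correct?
Incorrect

y = (3)(3) + -1 = 8
∂L/∂y = 2(y - t) = 2(8 - 3) = 10
∂y/∂w = x = 3
∂L/∂w = 10 × 3 = 30

Claimed value: 29
Incorrect: The correct gradient is 30.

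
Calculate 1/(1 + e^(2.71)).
0.06239

sigmoid(-2.71) = 1/(1 + e^(2.71)) = 1/(1 + 15.03) = 0.06239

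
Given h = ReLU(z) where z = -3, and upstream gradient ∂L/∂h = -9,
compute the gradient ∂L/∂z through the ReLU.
∂L/∂z = 0

h = ReLU(-3) = 0
Since z < 0: ∂h/∂z = 0
∂L/∂z = ∂L/∂h · ∂h/∂z = -9 × 0 = 0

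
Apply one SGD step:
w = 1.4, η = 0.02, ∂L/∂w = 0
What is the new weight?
w_new = 1.4

w_new = w - η·∂L/∂w = 1.4 - 0.02×(0) = 1.4 - (0) = 1.4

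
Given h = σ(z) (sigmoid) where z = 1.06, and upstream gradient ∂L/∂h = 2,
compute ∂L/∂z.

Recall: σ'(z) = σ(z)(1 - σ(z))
∂L/∂z = 0.3822

σ(1.06) = 0.7427
σ'(1.06) = σ(1.06)(1 - σ(1.06)) = 0.7427 × 0.2573 = 0.1911
∂L/∂z = ∂L/∂h · σ'(z) = 2 × 0.1911 = 0.3822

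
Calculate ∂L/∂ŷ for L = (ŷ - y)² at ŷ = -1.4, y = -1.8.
∂L/∂ŷ = 0.8

∂L/∂ŷ = 2(ŷ - y) = 2(-1.4 - -1.8) = 2(0.4) = 0.8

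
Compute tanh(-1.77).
-0.9436

tanh(-1.77) = (e^(-1.77) - e^(1.77))/(e^(-1.77) + e^(1.77)) = -0.9436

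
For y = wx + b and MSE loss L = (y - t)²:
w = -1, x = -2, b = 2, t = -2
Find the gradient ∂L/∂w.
∂L/∂w = -24

y = wx + b = (-1)(-2) + 2 = 4
∂L/∂y = 2(y - t) = 2(4 - -2) = 12
∂y/∂w = x = -2
∂L/∂w = ∂L/∂y · ∂y/∂w = 12 × -2 = -24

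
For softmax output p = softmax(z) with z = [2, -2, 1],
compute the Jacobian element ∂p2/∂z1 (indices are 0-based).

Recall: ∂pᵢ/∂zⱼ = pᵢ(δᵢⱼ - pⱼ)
∂p2/∂z1 = -0.003507

p = softmax(z) = [0.7214, 0.01321, 0.2654]
p2 = 0.2654, p1 = 0.01321

∂p2/∂z1 = -p2 × p1 = -0.2654 × 0.01321 = -0.003507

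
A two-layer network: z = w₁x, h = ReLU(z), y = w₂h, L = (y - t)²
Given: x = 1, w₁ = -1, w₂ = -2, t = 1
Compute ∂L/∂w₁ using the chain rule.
∂L/∂w₁ = 0

Forward pass:
z = w₁x = -1×1 = -1
h = ReLU(-1) = 0
y = w₂h = -2×0 = 0

Backward pass:
∂L/∂y = 2(y - t) = 2(0 - 1) = -2
∂y/∂h = w₂ = -2
∂h/∂z = 0 (ReLU derivative)
∂z/∂w₁ = x = 1

∂L/∂w₁ = -2 × -2 × 0 × 1 = 0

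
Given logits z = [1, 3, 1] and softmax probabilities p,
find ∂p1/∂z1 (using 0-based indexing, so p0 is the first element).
∂p1/∂z1 = 0.1676

p = softmax(z) = [0.1065, 0.787, 0.1065]
p1 = 0.787

∂p1/∂z1 = p1(1 - p1) = 0.787 × (1 - 0.787) = 0.1676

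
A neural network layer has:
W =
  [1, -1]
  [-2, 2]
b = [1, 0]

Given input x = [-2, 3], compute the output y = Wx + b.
y = [-4, 10]

Wx = [1×-2 + -1×3, -2×-2 + 2×3]
   = [-5, 10]
y = Wx + b = [-5 + 1, 10 + 0] = [-4, 10]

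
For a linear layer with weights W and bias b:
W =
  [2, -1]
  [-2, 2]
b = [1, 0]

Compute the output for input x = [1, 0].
y = [3, -2]

Wx = [2×1 + -1×0, -2×1 + 2×0]
   = [2, -2]
y = Wx + b = [2 + 1, -2 + 0] = [3, -2]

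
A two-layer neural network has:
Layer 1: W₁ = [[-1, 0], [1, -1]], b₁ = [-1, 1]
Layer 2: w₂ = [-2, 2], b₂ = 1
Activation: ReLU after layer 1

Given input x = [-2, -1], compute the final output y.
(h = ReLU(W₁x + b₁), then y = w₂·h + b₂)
y = -1

Layer 1 pre-activation: z₁ = [1, 0]
After ReLU: h = [1, 0]
Layer 2 output: y = -2×1 + 2×0 + 1 = -1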